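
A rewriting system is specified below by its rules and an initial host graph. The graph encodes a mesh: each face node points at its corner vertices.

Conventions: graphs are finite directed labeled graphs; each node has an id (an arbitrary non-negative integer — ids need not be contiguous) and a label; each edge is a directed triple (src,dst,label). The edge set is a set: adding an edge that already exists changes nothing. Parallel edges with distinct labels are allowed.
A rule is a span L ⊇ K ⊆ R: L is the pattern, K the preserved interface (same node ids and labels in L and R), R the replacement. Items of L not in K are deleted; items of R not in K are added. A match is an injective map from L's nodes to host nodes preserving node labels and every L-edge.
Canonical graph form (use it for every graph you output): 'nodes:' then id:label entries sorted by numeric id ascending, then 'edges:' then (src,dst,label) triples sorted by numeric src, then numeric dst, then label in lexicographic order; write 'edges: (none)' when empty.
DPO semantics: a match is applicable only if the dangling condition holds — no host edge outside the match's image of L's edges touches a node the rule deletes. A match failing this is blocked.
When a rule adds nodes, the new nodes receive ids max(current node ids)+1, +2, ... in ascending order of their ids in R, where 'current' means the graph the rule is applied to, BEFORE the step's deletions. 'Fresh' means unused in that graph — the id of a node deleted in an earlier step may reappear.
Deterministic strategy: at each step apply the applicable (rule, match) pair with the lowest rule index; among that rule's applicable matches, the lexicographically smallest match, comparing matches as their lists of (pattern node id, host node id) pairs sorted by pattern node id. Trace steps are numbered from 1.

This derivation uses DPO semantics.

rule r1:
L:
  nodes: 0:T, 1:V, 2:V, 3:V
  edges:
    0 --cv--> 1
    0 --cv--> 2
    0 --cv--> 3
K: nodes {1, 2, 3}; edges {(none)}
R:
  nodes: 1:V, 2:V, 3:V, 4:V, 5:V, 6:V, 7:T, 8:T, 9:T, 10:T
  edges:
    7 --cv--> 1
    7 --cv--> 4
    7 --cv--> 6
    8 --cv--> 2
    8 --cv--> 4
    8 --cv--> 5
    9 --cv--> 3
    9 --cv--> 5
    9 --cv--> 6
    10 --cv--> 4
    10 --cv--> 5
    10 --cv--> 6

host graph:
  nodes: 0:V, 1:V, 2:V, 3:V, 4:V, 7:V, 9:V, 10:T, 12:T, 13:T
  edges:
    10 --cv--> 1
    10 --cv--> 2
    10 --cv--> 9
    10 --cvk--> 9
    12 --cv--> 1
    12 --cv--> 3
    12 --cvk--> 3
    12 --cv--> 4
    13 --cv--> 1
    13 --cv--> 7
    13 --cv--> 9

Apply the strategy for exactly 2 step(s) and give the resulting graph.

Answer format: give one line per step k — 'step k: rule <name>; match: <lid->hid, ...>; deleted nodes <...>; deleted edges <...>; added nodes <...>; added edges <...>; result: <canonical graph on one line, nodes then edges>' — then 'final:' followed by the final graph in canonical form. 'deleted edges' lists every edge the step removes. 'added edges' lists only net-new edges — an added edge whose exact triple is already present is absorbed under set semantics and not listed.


step 1: rule r1; match: 0->13, 1->1, 2->7, 3->9; deleted nodes 13; deleted edges (13,1,cv); (13,7,cv); (13,9,cv); added nodes 14, 15, 16, 17, 18, 19, 20; added edges (17,1,cv); (17,14,cv); (17,16,cv); (18,7,cv); (18,14,cv); (18,15,cv); (19,9,cv); (19,15,cv); (19,16,cv); (20,14,cv); (20,15,cv); (20,16,cv); result: nodes: 0:V, 1:V, 2:V, 3:V, 4:V, 7:V, 9:V, 10:T, 12:T, 14:V, 15:V, 16:V, 17:T, 18:T, 19:T, 20:T edges: (10,1,cv); (10,2,cv); (10,9,cv); (10,9,cvk); (12,1,cv); (12,3,cv); (12,3,cvk); (12,4,cv); (17,1,cv); (17,14,cv); (17,16,cv); (18,7,cv); (18,14,cv); (18,15,cv); (19,9,cv); (19,15,cv); (19,16,cv); (20,14,cv); (20,15,cv); (20,16,cv)
step 2: rule r1; match: 0->17, 1->1, 2->14, 3->16; deleted nodes 17; deleted edges (17,1,cv); (17,14,cv); (17,16,cv); added nodes 21, 22, 23, 24, 25, 26, 27; added edges (24,1,cv); (24,21,cv); (24,23,cv); (25,14,cv); (25,21,cv); (25,22,cv); (26,16,cv); (26,22,cv); (26,23,cv); (27,21,cv); (27,22,cv); (27,23,cv); result: nodes: 0:V, 1:V, 2:V, 3:V, 4:V, 7:V, 9:V, 10:T, 12:T, 14:V, 15:V, 16:V, 18:T, 19:T, 20:T, 21:V, 22:V, 23:V, 24:T, 25:T, 26:T, 27:T edges: (10,1,cv); (10,2,cv); (10,9,cv); (10,9,cvk); (12,1,cv); (12,3,cv); (12,3,cvk); (12,4,cv); (18,7,cv); (18,14,cv); (18,15,cv); (19,9,cv); (19,15,cv); (19,16,cv); (20,14,cv); (20,15,cv); (20,16,cv); (24,1,cv); (24,21,cv); (24,23,cv); (25,14,cv); (25,21,cv); (25,22,cv); (26,16,cv); (26,22,cv); (26,23,cv); (27,21,cv); (27,22,cv); (27,23,cv)
final:
nodes: 0:V, 1:V, 2:V, 3:V, 4:V, 7:V, 9:V, 10:T, 12:T, 14:V, 15:V, 16:V, 18:T, 19:T, 20:T, 21:V, 22:V, 23:V, 24:T, 25:T, 26:T, 27:T
edges: (10,1,cv); (10,2,cv); (10,9,cv); (10,9,cvk); (12,1,cv); (12,3,cv); (12,3,cvk); (12,4,cv); (18,7,cv); (18,14,cv); (18,15,cv); (19,9,cv); (19,15,cv); (19,16,cv); (20,14,cv); (20,15,cv); (20,16,cv); (24,1,cv); (24,21,cv); (24,23,cv); (25,14,cv); (25,21,cv); (25,22,cv); (26,16,cv); (26,22,cv); (26,23,cv); (27,21,cv); (27,22,cv); (27,23,cv)


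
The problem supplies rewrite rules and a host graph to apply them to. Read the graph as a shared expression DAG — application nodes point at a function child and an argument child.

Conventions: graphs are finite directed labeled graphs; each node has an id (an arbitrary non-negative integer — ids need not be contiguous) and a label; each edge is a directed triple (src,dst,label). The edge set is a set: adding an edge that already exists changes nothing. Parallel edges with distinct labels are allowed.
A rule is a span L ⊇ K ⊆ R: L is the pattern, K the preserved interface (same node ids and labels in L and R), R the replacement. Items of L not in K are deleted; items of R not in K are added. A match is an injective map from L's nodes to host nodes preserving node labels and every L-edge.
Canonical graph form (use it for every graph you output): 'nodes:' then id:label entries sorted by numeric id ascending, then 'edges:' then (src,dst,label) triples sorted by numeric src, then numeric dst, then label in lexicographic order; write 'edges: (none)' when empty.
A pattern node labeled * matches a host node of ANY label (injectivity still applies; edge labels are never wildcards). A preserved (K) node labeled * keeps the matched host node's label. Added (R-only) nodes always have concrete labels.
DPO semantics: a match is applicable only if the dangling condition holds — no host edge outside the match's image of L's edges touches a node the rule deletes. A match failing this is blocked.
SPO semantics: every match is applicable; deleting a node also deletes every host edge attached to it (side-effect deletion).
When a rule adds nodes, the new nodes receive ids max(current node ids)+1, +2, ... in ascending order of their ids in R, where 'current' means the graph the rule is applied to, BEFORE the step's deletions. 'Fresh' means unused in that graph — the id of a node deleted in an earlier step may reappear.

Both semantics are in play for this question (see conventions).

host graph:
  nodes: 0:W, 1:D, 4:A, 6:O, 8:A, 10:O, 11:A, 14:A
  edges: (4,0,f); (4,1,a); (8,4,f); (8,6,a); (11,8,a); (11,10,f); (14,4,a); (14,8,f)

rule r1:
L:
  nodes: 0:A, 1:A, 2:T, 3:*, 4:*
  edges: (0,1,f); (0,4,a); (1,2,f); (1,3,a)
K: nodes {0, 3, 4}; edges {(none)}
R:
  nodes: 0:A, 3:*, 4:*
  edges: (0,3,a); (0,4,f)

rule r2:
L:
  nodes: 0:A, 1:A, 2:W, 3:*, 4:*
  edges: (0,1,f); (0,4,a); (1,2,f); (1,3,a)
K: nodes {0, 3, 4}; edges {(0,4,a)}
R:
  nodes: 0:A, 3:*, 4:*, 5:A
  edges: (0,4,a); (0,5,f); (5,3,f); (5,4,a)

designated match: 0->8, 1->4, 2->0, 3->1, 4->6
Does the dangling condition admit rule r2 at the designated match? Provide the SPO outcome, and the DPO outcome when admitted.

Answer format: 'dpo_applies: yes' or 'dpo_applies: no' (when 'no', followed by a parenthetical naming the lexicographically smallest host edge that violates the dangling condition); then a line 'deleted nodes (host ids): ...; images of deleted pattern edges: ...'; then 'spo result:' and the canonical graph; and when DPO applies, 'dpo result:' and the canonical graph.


dpo_applies: no
(the rule deletes node 4, which keeps host edge (14,4,a) outside the match image — the dangling condition fails, DPO blocks; SPO proceeds and side-deletes such edges)
deleted nodes (host ids): 0, 4; images of deleted pattern edges: (4,0,f); (4,1,a); (8,4,f)
spo result:
nodes: 1:D, 6:O, 8:A, 10:O, 11:A, 14:A, 15:A
edges: (8,6,a); (8,15,f); (11,8,a); (11,10,f); (14,8,f); (15,1,f); (15,6,a)


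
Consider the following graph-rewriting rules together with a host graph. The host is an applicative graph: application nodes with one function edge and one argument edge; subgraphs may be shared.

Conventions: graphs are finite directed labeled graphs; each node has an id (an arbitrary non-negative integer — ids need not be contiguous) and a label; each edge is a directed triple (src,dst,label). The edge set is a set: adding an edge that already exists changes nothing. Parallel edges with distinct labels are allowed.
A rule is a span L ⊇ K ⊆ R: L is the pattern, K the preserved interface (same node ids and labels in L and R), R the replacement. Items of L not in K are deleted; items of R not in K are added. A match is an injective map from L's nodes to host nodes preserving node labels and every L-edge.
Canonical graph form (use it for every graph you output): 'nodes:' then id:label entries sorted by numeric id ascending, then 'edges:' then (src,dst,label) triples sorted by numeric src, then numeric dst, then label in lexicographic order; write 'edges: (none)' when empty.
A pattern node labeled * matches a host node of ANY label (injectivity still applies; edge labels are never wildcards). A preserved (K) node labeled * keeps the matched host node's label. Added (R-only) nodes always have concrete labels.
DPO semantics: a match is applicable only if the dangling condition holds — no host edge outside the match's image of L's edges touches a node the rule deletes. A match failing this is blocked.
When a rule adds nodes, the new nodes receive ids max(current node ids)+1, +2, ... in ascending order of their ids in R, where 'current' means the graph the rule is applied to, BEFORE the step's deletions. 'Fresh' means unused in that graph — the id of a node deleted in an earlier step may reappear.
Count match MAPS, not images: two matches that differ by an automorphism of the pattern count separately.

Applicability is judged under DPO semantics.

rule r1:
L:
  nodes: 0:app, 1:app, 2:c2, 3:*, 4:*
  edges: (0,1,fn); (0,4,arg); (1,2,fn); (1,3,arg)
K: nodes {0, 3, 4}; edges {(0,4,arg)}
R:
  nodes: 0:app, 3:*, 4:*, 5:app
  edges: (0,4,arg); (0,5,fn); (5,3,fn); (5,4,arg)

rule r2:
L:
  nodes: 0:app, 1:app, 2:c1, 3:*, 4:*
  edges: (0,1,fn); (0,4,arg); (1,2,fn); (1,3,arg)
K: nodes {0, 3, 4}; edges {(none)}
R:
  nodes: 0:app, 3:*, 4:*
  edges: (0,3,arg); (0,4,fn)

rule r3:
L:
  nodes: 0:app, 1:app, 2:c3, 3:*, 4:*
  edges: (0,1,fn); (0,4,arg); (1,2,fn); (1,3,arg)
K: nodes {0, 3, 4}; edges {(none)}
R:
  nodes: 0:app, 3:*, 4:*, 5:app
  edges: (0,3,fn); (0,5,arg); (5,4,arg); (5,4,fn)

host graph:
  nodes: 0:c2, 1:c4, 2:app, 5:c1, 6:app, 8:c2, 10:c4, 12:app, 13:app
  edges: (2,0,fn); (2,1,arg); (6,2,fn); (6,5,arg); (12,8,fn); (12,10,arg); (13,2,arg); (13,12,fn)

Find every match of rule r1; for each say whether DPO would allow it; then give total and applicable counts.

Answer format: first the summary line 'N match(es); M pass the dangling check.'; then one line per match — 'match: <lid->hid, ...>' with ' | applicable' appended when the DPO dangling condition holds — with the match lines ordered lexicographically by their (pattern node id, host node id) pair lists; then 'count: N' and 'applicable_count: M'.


2 match(es); 1 pass the dangling check.
match: 0->6, 1->2, 2->0, 3->1, 4->5
match: 0->13, 1->12, 2->8, 3->10, 4->2 | applicable
count: 2
applicable_count: 1


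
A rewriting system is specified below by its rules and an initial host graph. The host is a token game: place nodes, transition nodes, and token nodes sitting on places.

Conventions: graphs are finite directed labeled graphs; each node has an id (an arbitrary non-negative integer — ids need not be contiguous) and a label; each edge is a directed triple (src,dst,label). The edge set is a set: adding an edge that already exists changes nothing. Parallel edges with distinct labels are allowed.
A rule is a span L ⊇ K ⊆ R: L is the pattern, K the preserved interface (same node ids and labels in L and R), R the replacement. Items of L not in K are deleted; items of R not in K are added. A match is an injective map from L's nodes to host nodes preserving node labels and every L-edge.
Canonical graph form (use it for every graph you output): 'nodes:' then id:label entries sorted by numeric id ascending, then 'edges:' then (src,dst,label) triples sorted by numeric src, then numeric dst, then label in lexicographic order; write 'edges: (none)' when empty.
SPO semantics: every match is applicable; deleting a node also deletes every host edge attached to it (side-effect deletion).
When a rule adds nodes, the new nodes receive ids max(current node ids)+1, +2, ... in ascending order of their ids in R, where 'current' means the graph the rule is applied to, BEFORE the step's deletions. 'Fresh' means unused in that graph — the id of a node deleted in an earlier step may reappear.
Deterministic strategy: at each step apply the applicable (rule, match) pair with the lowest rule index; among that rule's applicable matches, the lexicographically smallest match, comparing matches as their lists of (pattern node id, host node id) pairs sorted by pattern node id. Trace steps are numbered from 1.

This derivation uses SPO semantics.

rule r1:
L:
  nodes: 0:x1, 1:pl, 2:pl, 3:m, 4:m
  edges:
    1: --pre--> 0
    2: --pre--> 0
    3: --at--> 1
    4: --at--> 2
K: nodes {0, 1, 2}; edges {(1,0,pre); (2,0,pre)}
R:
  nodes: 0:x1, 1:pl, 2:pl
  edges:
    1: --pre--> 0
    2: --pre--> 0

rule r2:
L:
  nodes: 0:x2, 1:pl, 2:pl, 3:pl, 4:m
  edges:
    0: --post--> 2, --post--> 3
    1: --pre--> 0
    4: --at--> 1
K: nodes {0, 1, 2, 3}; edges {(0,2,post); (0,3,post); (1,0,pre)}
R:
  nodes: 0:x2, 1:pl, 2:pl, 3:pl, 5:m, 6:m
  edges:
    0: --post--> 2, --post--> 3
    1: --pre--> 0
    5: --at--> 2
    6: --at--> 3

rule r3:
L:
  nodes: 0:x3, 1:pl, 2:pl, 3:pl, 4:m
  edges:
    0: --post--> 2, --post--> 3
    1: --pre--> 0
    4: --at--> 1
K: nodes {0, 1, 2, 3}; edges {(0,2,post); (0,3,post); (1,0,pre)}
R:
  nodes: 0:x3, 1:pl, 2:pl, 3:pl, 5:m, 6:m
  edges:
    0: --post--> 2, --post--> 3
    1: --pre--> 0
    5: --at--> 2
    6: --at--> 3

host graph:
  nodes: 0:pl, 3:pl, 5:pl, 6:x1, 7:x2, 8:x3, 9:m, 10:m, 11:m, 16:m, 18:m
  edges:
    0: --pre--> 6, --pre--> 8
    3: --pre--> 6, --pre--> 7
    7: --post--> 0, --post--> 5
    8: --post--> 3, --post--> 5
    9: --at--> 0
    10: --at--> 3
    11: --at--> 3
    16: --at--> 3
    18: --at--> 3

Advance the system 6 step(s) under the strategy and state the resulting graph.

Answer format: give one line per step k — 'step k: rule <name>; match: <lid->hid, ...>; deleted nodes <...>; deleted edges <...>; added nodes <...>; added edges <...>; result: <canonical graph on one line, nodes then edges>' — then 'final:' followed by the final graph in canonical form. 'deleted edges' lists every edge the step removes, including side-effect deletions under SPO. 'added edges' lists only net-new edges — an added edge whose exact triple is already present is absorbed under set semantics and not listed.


step 1: rule r1; match: 0->6, 1->0, 2->3, 3->9, 4->10; deleted nodes 9, 10; deleted edges (9,0,at); (10,3,at); added nodes (none); added edges (none); result: nodes: 0:pl, 3:pl, 5:pl, 6:x1, 7:x2, 8:x3, 11:m, 16:m, 18:m edges: (0,6,pre); (0,8,pre); (3,6,pre); (3,7,pre); (7,0,post); (7,5,post); (8,3,post); (8,5,post); (11,3,at); (16,3,at); (18,3,at)
step 2: rule r2; match: 0->7, 1->3, 2->0, 3->5, 4->11; deleted nodes 11; deleted edges (11,3,at); added nodes 19, 20; added edges (19,0,at); (20,5,at); result: nodes: 0:pl, 3:pl, 5:pl, 6:x1, 7:x2, 8:x3, 16:m, 18:m, 19:m, 20:m edges: (0,6,pre); (0,8,pre); (3,6,pre); (3,7,pre); (7,0,post); (7,5,post); (8,3,post); (8,5,post); (16,3,at); (18,3,at); (19,0,at); (20,5,at)
step 3: rule r1; match: 0->6, 1->0, 2->3, 3->19, 4->16; deleted nodes 16, 19; deleted edges (16,3,at); (19,0,at); added nodes (none); added edges (none); result: nodes: 0:pl, 3:pl, 5:pl, 6:x1, 7:x2, 8:x3, 18:m, 20:m edges: (0,6,pre); (0,8,pre); (3,6,pre); (3,7,pre); (7,0,post); (7,5,post); (8,3,post); (8,5,post); (18,3,at); (20,5,at)
step 4: rule r2; match: 0->7, 1->3, 2->0, 3->5, 4->18; deleted nodes 18; deleted edges (18,3,at); added nodes 21, 22; added edges (21,0,at); (22,5,at); result: nodes: 0:pl, 3:pl, 5:pl, 6:x1, 7:x2, 8:x3, 20:m, 21:m, 22:m edges: (0,6,pre); (0,8,pre); (3,6,pre); (3,7,pre); (7,0,post); (7,5,post); (8,3,post); (8,5,post); (20,5,at); (21,0,at); (22,5,at)
step 5: rule r3; match: 0->8, 1->0, 2->3, 3->5, 4->21; deleted nodes 21; deleted edges (21,0,at); added nodes 23, 24; added edges (23,3,at); (24,5,at); result: nodes: 0:pl, 3:pl, 5:pl, 6:x1, 7:x2, 8:x3, 20:m, 22:m, 23:m, 24:m edges: (0,6,pre); (0,8,pre); (3,6,pre); (3,7,pre); (7,0,post); (7,5,post); (8,3,post); (8,5,post); (20,5,at); (22,5,at); (23,3,at); (24,5,at)
step 6: rule r2; match: 0->7, 1->3, 2->0, 3->5, 4->23; deleted nodes 23; deleted edges (23,3,at); added nodes 25, 26; added edges (25,0,at); (26,5,at); result: nodes: 0:pl, 3:pl, 5:pl, 6:x1, 7:x2, 8:x3, 20:m, 22:m, 24:m, 25:m, 26:m edges: (0,6,pre); (0,8,pre); (3,6,pre); (3,7,pre); (7,0,post); (7,5,post); (8,3,post); (8,5,post); (20,5,at); (22,5,at); (24,5,at); (25,0,at); (26,5,at)
final:
nodes: 0:pl, 3:pl, 5:pl, 6:x1, 7:x2, 8:x3, 20:m, 22:m, 24:m, 25:m, 26:m
edges: (0,6,pre); (0,8,pre); (3,6,pre); (3,7,pre); (7,0,post); (7,5,post); (8,3,post); (8,5,post); (20,5,at); (22,5,at); (24,5,at); (25,0,at); (26,5,at)


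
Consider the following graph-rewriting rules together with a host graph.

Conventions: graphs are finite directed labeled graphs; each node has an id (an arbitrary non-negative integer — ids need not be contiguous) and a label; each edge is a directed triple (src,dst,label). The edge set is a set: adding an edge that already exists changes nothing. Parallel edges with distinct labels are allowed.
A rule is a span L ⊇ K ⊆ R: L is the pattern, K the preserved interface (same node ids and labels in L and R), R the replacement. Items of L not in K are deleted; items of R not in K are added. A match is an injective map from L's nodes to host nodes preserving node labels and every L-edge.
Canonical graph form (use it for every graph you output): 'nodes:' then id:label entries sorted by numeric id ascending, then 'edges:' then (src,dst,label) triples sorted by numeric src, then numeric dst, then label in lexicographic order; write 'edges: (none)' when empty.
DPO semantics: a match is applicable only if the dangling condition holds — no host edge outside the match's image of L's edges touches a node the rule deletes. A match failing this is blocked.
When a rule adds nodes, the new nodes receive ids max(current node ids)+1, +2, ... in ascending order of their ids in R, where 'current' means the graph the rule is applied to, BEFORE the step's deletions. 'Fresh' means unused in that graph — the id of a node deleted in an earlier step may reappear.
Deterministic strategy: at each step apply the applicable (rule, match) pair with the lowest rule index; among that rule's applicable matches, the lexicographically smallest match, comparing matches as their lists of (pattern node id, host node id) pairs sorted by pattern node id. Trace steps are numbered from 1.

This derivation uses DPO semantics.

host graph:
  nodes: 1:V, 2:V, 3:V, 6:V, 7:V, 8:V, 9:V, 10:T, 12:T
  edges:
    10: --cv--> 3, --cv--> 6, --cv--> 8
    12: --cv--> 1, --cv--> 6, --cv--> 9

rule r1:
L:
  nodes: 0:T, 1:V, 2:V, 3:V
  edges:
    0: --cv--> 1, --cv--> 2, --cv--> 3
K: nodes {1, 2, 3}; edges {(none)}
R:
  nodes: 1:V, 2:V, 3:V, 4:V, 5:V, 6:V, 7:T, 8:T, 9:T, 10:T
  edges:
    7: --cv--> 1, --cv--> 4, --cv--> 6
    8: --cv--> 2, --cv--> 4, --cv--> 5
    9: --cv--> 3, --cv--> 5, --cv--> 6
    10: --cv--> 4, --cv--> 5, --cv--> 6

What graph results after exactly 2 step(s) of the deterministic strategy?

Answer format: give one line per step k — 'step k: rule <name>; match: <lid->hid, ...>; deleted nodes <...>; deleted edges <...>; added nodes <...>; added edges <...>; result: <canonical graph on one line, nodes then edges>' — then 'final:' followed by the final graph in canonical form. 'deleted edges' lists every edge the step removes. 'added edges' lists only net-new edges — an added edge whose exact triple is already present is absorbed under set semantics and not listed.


step 1: rule r1; match: 0->10, 1->3, 2->6, 3->8; deleted nodes 10; deleted edges (10,3,cv); (10,6,cv); (10,8,cv); added nodes 13, 14, 15, 16, 17, 18, 19; added edges (16,3,cv); (16,13,cv); (16,15,cv); (17,6,cv); (17,13,cv); (17,14,cv); (18,8,cv); (18,14,cv); (18,15,cv); (19,13,cv); (19,14,cv); (19,15,cv); result: nodes: 1:V, 2:V, 3:V, 6:V, 7:V, 8:V, 9:V, 12:T, 13:V, 14:V, 15:V, 16:T, 17:T, 18:T, 19:T edges: (12,1,cv); (12,6,cv); (12,9,cv); (16,3,cv); (16,13,cv); (16,15,cv); (17,6,cv); (17,13,cv); (17,14,cv); (18,8,cv); (18,14,cv); (18,15,cv); (19,13,cv); (19,14,cv); (19,15,cv)
step 2: rule r1; match: 0->12, 1->1, 2->6, 3->9; deleted nodes 12; deleted edges (12,1,cv); (12,6,cv); (12,9,cv); added nodes 20, 21, 22, 23, 24, 25, 26; added edges (23,1,cv); (23,20,cv); (23,22,cv); (24,6,cv); (24,20,cv); (24,21,cv); (25,9,cv); (25,21,cv); (25,22,cv); (26,20,cv); (26,21,cv); (26,22,cv); result: nodes: 1:V, 2:V, 3:V, 6:V, 7:V, 8:V, 9:V, 13:V, 14:V, 15:V, 16:T, 17:T, 18:T, 19:T, 20:V, 21:V, 22:V, 23:T, 24:T, 25:T, 26:T edges: (16,3,cv); (16,13,cv); (16,15,cv); (17,6,cv); (17,13,cv); (17,14,cv); (18,8,cv); (18,14,cv); (18,15,cv); (19,13,cv); (19,14,cv); (19,15,cv); (23,1,cv); (23,20,cv); (23,22,cv); (24,6,cv); (24,20,cv); (24,21,cv); (25,9,cv); (25,21,cv); (25,22,cv); (26,20,cv); (26,21,cv); (26,22,cv)
final:
nodes: 1:V, 2:V, 3:V, 6:V, 7:V, 8:V, 9:V, 13:V, 14:V, 15:V, 16:T, 17:T, 18:T, 19:T, 20:V, 21:V, 22:V, 23:T, 24:T, 25:T, 26:T
edges: (16,3,cv); (16,13,cv); (16,15,cv); (17,6,cv); (17,13,cv); (17,14,cv); (18,8,cv); (18,14,cv); (18,15,cv); (19,13,cv); (19,14,cv); (19,15,cv); (23,1,cv); (23,20,cv); (23,22,cv); (24,6,cv); (24,20,cv); (24,21,cv); (25,9,cv); (25,21,cv); (25,22,cv); (26,20,cv); (26,21,cv); (26,22,cv)


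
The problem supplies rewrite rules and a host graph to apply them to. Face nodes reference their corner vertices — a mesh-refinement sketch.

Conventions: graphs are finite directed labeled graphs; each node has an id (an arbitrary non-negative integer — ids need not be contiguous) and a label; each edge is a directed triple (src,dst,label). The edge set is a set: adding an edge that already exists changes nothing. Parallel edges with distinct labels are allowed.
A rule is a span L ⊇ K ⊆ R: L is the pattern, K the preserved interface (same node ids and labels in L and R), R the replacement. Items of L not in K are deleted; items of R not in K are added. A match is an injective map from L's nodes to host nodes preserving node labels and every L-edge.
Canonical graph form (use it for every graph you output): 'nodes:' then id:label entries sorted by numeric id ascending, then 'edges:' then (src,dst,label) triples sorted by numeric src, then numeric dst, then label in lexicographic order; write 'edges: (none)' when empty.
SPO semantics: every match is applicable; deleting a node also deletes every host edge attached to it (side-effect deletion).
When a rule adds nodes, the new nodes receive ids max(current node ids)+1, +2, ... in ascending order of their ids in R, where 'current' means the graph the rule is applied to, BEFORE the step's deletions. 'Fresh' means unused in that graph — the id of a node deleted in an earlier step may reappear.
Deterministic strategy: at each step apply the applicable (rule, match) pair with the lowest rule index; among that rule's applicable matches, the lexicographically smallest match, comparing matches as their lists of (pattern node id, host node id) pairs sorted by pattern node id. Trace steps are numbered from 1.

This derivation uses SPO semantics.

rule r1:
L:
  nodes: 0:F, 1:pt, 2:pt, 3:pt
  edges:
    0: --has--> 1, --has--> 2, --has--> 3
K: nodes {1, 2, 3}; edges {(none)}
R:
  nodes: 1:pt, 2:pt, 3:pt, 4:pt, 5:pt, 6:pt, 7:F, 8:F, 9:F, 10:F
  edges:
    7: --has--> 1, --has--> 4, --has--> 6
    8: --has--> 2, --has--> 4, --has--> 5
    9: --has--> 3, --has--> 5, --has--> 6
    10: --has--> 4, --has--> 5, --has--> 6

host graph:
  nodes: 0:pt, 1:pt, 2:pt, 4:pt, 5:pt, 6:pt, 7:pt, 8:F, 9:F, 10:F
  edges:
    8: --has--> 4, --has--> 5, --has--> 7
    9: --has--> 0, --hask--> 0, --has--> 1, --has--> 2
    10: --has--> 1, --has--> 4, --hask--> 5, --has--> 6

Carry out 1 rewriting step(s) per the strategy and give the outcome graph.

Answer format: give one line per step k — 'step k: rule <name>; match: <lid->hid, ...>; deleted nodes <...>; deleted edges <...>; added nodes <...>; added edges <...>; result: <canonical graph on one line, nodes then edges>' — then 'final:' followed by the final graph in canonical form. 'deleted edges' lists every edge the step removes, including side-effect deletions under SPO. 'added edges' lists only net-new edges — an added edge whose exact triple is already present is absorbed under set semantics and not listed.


step 1: rule r1; match: 0->8, 1->4, 2->5, 3->7; deleted nodes 8; deleted edges (8,4,has); (8,5,has); (8,7,has); added nodes 11, 12, 13, 14, 15, 16, 17; added edges (14,4,has); (14,11,has); (14,13,has); (15,5,has); (15,11,has); (15,12,has); (16,7,has); (16,12,has); (16,13,has); (17,11,has); (17,12,has); (17,13,has); result: nodes: 0:pt, 1:pt, 2:pt, 4:pt, 5:pt, 6:pt, 7:pt, 9:F, 10:F, 11:pt, 12:pt, 13:pt, 14:F, 15:F, 16:F, 17:F edges: (9,0,has); (9,0,hask); (9,1,has); (9,2,has); (10,1,has); (10,4,has); (10,5,hask); (10,6,has); (14,4,has); (14,11,has); (14,13,has); (15,5,has); (15,11,has); (15,12,has); (16,7,has); (16,12,has); (16,13,has); (17,11,has); (17,12,has); (17,13,has)
final:
nodes: 0:pt, 1:pt, 2:pt, 4:pt, 5:pt, 6:pt, 7:pt, 9:F, 10:F, 11:pt, 12:pt, 13:pt, 14:F, 15:F, 16:F, 17:F
edges: (9,0,has); (9,0,hask); (9,1,has); (9,2,has); (10,1,has); (10,4,has); (10,5,hask); (10,6,has); (14,4,has); (14,11,has); (14,13,has); (15,5,has); (15,11,has); (15,12,has); (16,7,has); (16,12,has); (16,13,has); (17,11,has); (17,12,has); (17,13,has)


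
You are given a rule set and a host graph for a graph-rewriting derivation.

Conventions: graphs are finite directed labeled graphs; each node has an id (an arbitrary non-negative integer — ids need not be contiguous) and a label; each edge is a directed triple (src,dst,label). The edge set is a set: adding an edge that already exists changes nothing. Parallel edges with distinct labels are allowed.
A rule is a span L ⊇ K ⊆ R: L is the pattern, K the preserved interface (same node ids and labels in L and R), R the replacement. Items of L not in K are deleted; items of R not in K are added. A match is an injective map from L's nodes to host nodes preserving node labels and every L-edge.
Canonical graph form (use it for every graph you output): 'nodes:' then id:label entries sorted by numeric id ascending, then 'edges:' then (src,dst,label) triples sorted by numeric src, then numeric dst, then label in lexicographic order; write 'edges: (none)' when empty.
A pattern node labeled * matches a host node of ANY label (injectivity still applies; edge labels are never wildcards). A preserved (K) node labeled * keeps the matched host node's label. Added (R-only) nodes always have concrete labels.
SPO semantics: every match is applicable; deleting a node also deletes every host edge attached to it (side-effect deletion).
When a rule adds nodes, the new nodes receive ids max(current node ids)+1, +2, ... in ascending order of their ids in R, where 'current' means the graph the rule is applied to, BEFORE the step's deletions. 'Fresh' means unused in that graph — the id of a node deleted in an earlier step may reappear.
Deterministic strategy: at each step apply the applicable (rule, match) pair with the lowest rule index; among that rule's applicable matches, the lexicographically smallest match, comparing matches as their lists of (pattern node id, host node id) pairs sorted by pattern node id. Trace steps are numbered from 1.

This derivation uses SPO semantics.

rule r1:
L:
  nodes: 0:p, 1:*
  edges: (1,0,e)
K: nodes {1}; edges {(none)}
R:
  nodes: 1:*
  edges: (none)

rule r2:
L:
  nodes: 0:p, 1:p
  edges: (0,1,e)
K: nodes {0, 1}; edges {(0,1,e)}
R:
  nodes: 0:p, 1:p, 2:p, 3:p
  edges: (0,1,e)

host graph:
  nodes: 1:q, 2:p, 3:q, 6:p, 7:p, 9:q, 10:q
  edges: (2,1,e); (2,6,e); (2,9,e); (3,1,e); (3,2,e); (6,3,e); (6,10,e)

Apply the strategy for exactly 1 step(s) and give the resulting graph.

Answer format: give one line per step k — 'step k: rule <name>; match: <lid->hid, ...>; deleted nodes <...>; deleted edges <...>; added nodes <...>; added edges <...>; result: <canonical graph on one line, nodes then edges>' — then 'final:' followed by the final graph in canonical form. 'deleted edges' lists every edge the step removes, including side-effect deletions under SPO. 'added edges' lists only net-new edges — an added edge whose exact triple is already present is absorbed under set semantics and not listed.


step 1: rule r1; match: 0->2, 1->3; deleted nodes 2; deleted edges (2,1,e); (2,6,e); (2,9,e); (3,2,e); added nodes (none); added edges (none); result: nodes: 1:q, 3:q, 6:p, 7:p, 9:q, 10:q edges: (3,1,e); (6,3,e); (6,10,e)
final:
nodes: 1:q, 3:q, 6:p, 7:p, 9:q, 10:q
edges: (3,1,e); (6,3,e); (6,10,e)


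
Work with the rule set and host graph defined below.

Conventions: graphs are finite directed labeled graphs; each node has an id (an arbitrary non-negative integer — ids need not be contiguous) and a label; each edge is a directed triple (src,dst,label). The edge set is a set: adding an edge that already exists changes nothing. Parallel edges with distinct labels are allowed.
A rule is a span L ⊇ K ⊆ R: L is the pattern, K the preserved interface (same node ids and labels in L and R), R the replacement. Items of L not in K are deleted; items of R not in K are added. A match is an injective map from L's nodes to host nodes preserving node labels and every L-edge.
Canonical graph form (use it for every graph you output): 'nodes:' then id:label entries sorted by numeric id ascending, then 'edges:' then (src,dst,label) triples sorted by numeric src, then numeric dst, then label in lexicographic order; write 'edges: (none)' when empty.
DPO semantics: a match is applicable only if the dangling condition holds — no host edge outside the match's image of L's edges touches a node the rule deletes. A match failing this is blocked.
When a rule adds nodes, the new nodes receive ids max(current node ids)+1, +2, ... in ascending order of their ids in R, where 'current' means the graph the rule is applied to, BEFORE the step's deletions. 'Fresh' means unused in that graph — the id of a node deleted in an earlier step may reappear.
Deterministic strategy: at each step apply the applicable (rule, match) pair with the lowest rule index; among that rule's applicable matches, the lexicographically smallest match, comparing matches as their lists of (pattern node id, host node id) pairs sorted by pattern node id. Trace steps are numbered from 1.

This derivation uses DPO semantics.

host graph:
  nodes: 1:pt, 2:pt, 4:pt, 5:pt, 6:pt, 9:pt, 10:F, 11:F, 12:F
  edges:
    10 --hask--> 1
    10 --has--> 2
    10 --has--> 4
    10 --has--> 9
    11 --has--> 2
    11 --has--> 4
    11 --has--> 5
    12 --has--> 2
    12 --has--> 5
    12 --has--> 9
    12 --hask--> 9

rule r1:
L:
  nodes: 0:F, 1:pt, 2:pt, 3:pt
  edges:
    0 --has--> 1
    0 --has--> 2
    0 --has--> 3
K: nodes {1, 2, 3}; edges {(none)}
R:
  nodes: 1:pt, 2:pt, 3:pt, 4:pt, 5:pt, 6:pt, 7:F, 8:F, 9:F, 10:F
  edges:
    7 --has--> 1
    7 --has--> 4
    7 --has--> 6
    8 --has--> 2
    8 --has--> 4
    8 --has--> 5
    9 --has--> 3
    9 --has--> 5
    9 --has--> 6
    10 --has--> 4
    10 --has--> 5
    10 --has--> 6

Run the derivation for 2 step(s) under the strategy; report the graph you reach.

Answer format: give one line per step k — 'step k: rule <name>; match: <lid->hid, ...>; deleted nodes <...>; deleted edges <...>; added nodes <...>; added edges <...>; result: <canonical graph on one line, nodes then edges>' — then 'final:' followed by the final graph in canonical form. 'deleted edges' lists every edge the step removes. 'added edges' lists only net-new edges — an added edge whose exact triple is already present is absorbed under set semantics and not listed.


step 1: rule r1; match: 0->11, 1->2, 2->4, 3->5; deleted nodes 11; deleted edges (11,2,has); (11,4,has); (11,5,has); added nodes 13, 14, 15, 16, 17, 18, 19; added edges (16,2,has); (16,13,has); (16,15,has); (17,4,has); (17,13,has); (17,14,has); (18,5,has); (18,14,has); (18,15,has); (19,13,has); (19,14,has); (19,15,has); result: nodes: 1:pt, 2:pt, 4:pt, 5:pt, 6:pt, 9:pt, 10:F, 12:F, 13:pt, 14:pt, 15:pt, 16:F, 17:F, 18:F, 19:F edges: (10,1,hask); (10,2,has); (10,4,has); (10,9,has); (12,2,has); (12,5,has); (12,9,has); (12,9,hask); (16,2,has); (16,13,has); (16,15,has); (17,4,has); (17,13,has); (17,14,has); (18,5,has); (18,14,has); (18,15,has); (19,13,has); (19,14,has); (19,15,has)
step 2: rule r1; match: 0->16, 1->2, 2->13, 3->15; deleted nodes 16; deleted edges (16,2,has); (16,13,has); (16,15,has); added nodes 20, 21, 22, 23, 24, 25, 26; added edges (23,2,has); (23,20,has); (23,22,has); (24,13,has); (24,20,has); (24,21,has); (25,15,has); (25,21,has); (25,22,has); (26,20,has); (26,21,has); (26,22,has); result: nodes: 1:pt, 2:pt, 4:pt, 5:pt, 6:pt, 9:pt, 10:F, 12:F, 13:pt, 14:pt, 15:pt, 17:F, 18:F, 19:F, 20:pt, 21:pt, 22:pt, 23:F, 24:F, 25:F, 26:F edges: (10,1,hask); (10,2,has); (10,4,has); (10,9,has); (12,2,has); (12,5,has); (12,9,has); (12,9,hask); (17,4,has); (17,13,has); (17,14,has); (18,5,has); (18,14,has); (18,15,has); (19,13,has); (19,14,has); (19,15,has); (23,2,has); (23,20,has); (23,22,has); (24,13,has); (24,20,has); (24,21,has); (25,15,has); (25,21,has); (25,22,has); (26,20,has); (26,21,has); (26,22,has)
final:
nodes: 1:pt, 2:pt, 4:pt, 5:pt, 6:pt, 9:pt, 10:F, 12:F, 13:pt, 14:pt, 15:pt, 17:F, 18:F, 19:F, 20:pt, 21:pt, 22:pt, 23:F, 24:F, 25:F, 26:F
edges: (10,1,hask); (10,2,has); (10,4,has); (10,9,has); (12,2,has); (12,5,has); (12,9,has); (12,9,hask); (17,4,has); (17,13,has); (17,14,has); (18,5,has); (18,14,has); (18,15,has); (19,13,has); (19,14,has); (19,15,has); (23,2,has); (23,20,has); (23,22,has); (24,13,has); (24,20,has); (24,21,has); (25,15,has); (25,21,has); (25,22,has); (26,20,has); (26,21,has); (26,22,has)


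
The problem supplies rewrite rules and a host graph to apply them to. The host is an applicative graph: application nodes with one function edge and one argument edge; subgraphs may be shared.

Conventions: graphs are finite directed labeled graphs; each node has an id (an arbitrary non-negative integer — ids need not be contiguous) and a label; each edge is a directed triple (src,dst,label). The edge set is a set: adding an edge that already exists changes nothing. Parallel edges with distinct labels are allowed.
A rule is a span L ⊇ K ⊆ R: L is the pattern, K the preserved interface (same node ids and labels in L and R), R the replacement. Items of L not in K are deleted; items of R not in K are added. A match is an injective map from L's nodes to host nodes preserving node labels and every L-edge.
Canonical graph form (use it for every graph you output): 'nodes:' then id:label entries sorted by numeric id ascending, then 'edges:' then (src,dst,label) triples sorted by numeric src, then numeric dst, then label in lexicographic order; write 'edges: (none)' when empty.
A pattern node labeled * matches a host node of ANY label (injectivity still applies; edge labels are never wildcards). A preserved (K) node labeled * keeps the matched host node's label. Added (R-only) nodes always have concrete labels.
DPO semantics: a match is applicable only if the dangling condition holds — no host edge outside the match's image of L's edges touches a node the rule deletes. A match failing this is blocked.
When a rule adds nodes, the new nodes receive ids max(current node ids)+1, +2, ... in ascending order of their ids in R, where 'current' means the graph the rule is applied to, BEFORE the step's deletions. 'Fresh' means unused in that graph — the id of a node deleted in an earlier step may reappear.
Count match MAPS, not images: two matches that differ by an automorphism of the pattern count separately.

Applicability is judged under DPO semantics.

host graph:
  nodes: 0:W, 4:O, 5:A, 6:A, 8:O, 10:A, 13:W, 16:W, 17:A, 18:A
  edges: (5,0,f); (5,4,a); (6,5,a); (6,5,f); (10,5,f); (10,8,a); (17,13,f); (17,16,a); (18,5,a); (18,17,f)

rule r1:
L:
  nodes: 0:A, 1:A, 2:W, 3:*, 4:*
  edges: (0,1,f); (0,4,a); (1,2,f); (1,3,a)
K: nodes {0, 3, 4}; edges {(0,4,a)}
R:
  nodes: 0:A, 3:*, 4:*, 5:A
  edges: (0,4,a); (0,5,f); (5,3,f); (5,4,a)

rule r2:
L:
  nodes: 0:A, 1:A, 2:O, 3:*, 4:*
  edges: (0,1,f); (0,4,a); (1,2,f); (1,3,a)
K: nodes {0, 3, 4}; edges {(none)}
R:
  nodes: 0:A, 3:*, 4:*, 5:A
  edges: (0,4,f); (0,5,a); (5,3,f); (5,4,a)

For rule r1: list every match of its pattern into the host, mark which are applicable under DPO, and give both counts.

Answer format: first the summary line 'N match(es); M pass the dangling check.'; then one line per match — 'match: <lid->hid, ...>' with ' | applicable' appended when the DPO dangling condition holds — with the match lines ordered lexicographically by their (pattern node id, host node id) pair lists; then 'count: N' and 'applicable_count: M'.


2 match(es); 1 pass the dangling check.
match: 0->10, 1->5, 2->0, 3->4, 4->8
match: 0->18, 1->17, 2->13, 3->16, 4->5 | applicable
count: 2
applicable_count: 1


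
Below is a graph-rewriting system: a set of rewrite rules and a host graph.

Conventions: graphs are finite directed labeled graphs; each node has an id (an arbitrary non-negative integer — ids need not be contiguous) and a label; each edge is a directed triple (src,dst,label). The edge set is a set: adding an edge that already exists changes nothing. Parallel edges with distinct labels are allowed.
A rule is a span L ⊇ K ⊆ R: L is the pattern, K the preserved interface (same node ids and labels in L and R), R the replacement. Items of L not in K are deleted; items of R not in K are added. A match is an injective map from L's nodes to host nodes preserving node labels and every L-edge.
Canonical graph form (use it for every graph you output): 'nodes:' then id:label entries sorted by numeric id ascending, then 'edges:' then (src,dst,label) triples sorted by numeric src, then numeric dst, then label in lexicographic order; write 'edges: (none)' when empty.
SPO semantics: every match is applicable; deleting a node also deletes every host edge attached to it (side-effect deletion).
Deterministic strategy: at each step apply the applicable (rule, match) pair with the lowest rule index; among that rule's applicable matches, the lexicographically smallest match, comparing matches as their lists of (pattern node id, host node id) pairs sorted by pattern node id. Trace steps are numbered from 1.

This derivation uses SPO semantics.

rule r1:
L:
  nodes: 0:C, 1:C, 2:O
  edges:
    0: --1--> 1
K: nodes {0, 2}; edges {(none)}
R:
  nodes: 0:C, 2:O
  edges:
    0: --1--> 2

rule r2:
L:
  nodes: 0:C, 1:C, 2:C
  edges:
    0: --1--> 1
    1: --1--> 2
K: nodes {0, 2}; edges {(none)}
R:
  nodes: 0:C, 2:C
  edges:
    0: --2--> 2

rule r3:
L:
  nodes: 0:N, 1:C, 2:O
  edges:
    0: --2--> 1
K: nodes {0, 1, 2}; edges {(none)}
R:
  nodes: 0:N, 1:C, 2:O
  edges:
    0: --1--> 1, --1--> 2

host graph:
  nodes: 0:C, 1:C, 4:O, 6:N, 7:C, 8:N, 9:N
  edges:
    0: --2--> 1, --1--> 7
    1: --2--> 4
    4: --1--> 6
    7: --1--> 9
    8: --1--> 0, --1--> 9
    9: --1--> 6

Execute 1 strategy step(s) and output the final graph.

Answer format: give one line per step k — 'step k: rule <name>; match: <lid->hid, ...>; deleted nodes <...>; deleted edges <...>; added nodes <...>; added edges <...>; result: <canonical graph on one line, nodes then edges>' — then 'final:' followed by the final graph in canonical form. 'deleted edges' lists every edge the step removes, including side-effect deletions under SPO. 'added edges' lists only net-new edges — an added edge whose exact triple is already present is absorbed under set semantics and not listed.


step 1: rule r1; match: 0->0, 1->7, 2->4; deleted nodes 7; deleted edges (0,7,1); (7,9,1); added nodes (none); added edges (0,4,1); result: nodes: 0:C, 1:C, 4:O, 6:N, 8:N, 9:N edges: (0,1,2); (0,4,1); (1,4,2); (4,6,1); (8,0,1); (8,9,1); (9,6,1)
final:
nodes: 0:C, 1:C, 4:O, 6:N, 8:N, 9:N
edges: (0,1,2); (0,4,1); (1,4,2); (4,6,1); (8,0,1); (8,9,1); (9,6,1)
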